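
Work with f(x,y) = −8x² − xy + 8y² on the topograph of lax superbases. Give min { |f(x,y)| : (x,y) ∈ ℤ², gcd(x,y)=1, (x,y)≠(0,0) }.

descent: ρ → (8,1,-8)  [lands on river]
river: ρ → (-8,15,1)
river: ρ → (1,15,-8)
river: ρ → (-8,1,8)
river: ρ → (8,15,-1)
river: ρ → (-1,15,8)
closes: descent 1, river 6
min |a| on river = 1

1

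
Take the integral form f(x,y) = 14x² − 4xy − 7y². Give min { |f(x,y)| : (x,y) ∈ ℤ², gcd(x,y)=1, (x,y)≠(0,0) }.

descent: ρ → (-7,18,3)  [lands on river]
river: ρ → (3,18,-7)
river: ρ → (-7,10,11)
river: ρ → (11,12,-6)
river: ρ → (-6,12,11)
river: ρ → (11,10,-7)
closes: descent 1, river 6
min |a| on river = 3

3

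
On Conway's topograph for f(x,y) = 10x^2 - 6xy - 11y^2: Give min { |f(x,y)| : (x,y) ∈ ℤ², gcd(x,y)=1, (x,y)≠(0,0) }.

descent: ρ → (-11,6,10)  [lands on river]
river: ρ → (10,14,-7)
river: ρ → (-7,14,10)
river: ρ → (10,6,-11)
river: ρ → (-11,16,5)
river: ρ → (5,14,-14)
river: ρ → (-14,14,5)
river: ρ → (5,16,-11)
closes: descent 1, river 8
min |a| on river = 5

5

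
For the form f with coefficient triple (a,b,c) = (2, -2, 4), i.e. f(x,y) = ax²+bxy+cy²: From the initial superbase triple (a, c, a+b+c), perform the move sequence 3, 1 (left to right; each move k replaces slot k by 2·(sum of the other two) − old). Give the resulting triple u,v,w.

start (2,4,4) = (f(1,0),f(0,1),f(1,1))
replace slot 3: 2·(2+4) − 4 = 8 → (2,4,8)
replace slot 1: 2·(4+8) − 2 = 22 → (22,4,8)

22,4,8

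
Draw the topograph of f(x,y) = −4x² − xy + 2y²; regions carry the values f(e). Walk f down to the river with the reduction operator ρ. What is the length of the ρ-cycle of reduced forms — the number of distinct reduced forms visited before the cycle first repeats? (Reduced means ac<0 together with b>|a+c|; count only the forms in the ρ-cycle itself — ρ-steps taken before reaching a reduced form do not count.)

D = 33, ⌊√D⌋ = 5
descent: ρ → (2,5,-1)  [lands on river]
river: ρ → (-1,5,2)
river: ρ → (2,3,-3)
river: ρ → (-3,3,2)
ρ-cycle length = 4 (tail of 1 descent step not counted)

4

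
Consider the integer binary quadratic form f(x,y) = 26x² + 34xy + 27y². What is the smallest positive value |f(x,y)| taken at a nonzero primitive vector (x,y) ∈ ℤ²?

translate: b→-18 (≡34 mod 52), so (26,34,27)→(26,-18,19)
flip: (26,-18,19)→(19,18,26)
reduced (well bottom): (19,18,26) with a≤c, −a<b≤a
well minimum = a = 19

19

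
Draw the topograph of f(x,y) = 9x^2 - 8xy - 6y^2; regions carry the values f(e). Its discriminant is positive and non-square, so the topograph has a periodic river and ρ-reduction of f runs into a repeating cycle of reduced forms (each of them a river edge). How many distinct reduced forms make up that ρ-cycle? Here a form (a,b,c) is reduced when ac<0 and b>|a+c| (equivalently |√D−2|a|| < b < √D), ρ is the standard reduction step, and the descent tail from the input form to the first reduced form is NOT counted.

D = 280, ⌊√D⌋ = 16
descent: ρ → (-6,8,9)  [lands on river]
river: ρ → (9,10,-5)
river: ρ → (-5,10,9)
river: ρ → (9,8,-6)
river: ρ → (-6,16,1)
river: ρ → (1,16,-6)
ρ-cycle length = 6 (tail of 1 descent step not counted)

6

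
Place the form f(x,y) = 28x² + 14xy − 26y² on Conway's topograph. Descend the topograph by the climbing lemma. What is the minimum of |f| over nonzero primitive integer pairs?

river: ρ → (-26,38,16)
river: ρ → (16,26,-38)
river: ρ → (-38,50,4)
river: ρ → (4,54,-12)
river: ρ → (-12,42,28)
river: ρ → (28,14,-26)
closes: descent 0, river 6
min |a| on river = 4

4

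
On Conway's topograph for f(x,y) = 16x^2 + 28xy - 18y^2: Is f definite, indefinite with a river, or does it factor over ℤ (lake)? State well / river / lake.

D = b²−4ac = 28² − 4·16·(-18) = 1936
D = 44² is a perfect square ⇒ form factors over ℤ ⇒ lakes

lake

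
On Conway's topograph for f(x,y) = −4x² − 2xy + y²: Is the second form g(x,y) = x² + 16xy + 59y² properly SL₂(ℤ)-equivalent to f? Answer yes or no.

D₁ = 20, D₂ = 20
river cycle of f (length 2): (1, 4, -1), (-1, 4, 1)
river cycle of g (length 2): (1, 4, -1), (-1, 4, 1)
cycles coincide ⇒ equivalent

yes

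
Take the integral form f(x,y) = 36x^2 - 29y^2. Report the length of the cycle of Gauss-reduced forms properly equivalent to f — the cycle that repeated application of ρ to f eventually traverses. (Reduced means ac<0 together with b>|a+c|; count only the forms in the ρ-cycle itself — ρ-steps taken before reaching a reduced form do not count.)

D = 4176, ⌊√D⌋ = 64
descent: ρ → (-29,58,7)  [lands on river]
river: ρ → (7,54,-45)
river: ρ → (-45,36,16)
river: ρ → (16,60,-9)
river: ρ → (-9,48,52)
river: ρ → (52,56,-5)
river: ρ → (-5,64,4)
river: ρ → (4,64,-5)
river: ρ → (-5,56,52)
river: ρ → (52,48,-9)
river: ρ → (-9,60,16)
river: ρ → (16,36,-45)
river: ρ → (-45,54,7)
river: ρ → (7,58,-29)
ρ-cycle length = 14 (tail of 1 descent step not counted)

14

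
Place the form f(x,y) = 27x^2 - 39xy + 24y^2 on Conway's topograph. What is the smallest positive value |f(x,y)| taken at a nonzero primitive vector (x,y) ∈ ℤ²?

translate: b→15 (≡-39 mod 54), so (27,-39,24)→(27,15,12)
flip: (27,15,12)→(12,-15,27)
translate: b→9 (≡-15 mod 24), so (12,-15,27)→(12,9,24)
reduced (well bottom): (12,9,24) with a≤c, −a<b≤a
well minimum = a = 12

12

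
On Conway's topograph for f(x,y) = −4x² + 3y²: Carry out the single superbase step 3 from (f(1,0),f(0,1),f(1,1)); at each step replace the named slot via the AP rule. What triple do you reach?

start (-4,3,-1) = (f(1,0),f(0,1),f(1,1))
replace slot 3: 2·((-4)+3) − (-1) = -1 → (-4,3,-1)

-4,3,-1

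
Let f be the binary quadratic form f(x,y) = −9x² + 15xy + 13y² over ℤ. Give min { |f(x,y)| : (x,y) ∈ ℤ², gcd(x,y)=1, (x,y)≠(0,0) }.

river: ρ → (13,11,-11)
river: ρ → (-11,11,13)
river: ρ → (13,15,-9)
river: ρ → (-9,21,7)
river: ρ → (7,21,-9)
river: ρ → (-9,15,13)
closes: descent 0, river 6
min |a| on river = 7

7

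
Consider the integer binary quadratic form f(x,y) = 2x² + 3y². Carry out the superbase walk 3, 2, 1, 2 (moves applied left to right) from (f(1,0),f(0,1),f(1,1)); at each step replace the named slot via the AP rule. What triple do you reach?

start (2,3,5) = (f(1,0),f(0,1),f(1,1))
replace slot 3: 2·(2+3) − 5 = 5 → (2,3,5)
replace slot 2: 2·(2+5) − 3 = 11 → (2,11,5)
replace slot 1: 2·(11+5) − 2 = 30 → (30,11,5)
replace slot 2: 2·(30+5) − 11 = 59 → (30,59,5)

30,59,5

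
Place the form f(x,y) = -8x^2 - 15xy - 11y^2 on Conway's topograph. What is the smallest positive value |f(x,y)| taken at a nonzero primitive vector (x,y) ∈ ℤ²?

translate: b→-1 (≡15 mod 16), so (8,15,11)→(8,-1,4)
flip: (8,-1,4)→(4,1,8)
reduced (well bottom): (4,1,8) with a≤c, −a<b≤a
well minimum |f| = |-4| = 4 (negative-definite)

4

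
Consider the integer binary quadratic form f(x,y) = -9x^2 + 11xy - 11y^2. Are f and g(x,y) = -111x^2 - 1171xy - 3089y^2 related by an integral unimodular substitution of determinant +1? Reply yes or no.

D₁ = -275, D₂ = -275
f is negative-definite; reduce −f:
−f: translate: b→7 (≡-11 mod 18), so (9,-11,11)→(9,7,9)
−f: reduced (well bottom): (9,7,9) with a≤c, −a<b≤a
flip sign back: reduced form of f is (-9,-7,-9)
g is negative-definite; reduce −g:
−g: translate: b→61 (≡1171 mod 222), so (111,1171,3089)→(111,61,9)
−g: flip: (111,61,9)→(9,-61,111)
−g: translate: b→-7 (≡-61 mod 18), so (9,-61,111)→(9,-7,9)
−g: flip: (9,-7,9)→(9,7,9)
−g: reduced (well bottom): (9,7,9) with a≤c, −a<b≤a
flip sign back: reduced form of g is (-9,-7,-9)
reduced forms (-9, -7, -9) vs (-9, -7, -9) ⇒ equivalent

yes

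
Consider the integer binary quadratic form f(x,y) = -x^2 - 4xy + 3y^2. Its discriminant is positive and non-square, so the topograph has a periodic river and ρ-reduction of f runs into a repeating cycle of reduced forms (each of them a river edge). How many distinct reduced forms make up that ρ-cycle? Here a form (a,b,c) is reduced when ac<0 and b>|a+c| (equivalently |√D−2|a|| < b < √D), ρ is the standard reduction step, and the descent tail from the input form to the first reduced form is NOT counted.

D = 28, ⌊√D⌋ = 5
descent: ρ → (3,4,-1)  [lands on river]
river: ρ → (-1,4,3)
river: ρ → (3,2,-2)
river: ρ → (-2,2,3)
ρ-cycle length = 4 (tail of 1 descent step not counted)

4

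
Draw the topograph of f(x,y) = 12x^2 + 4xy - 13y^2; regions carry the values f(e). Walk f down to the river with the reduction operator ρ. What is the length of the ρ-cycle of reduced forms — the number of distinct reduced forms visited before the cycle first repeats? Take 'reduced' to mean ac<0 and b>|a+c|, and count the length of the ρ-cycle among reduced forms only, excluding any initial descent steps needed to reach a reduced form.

D = 640, ⌊√D⌋ = 25
river: ρ → (-13,22,3)
river: ρ → (3,20,-20)
river: ρ → (-20,20,3)
river: ρ → (3,22,-13)
river: ρ → (-13,4,12)
river: ρ → (12,20,-5)
river: ρ → (-5,20,12)
river: ρ → (12,4,-13)
ρ-cycle length = 8 (tail of 0 descent steps not counted)

8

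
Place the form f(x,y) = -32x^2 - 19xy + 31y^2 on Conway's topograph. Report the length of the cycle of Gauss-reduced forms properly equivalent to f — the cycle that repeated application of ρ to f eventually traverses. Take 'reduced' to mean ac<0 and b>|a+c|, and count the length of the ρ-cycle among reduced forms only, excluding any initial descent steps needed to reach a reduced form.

D = 4329, ⌊√D⌋ = 65
descent: ρ → (31,19,-32)  [lands on river]
river: ρ → (-32,45,18)
river: ρ → (18,63,-5)
river: ρ → (-5,57,54)
river: ρ → (54,51,-8)
river: ρ → (-8,61,19)
river: ρ → (19,53,-20)
river: ρ → (-20,27,45)
river: ρ → (45,63,-2)
river: ρ → (-2,65,13)
river: ρ → (13,65,-2)
river: ρ → (-2,63,45)
river: ρ → (45,27,-20)
river: ρ → (-20,53,19)
river: ρ → (19,61,-8)
river: ρ → (-8,51,54)
river: ρ → (54,57,-5)
river: ρ → (-5,63,18)
river: ρ → (18,45,-32)
river: ρ → (-32,19,31)
river: ρ → (31,43,-20)
river: ρ → (-20,37,37)
river: ρ → (37,37,-20)
river: ρ → (-20,43,31)
ρ-cycle length = 24 (tail of 1 descent step not counted)

24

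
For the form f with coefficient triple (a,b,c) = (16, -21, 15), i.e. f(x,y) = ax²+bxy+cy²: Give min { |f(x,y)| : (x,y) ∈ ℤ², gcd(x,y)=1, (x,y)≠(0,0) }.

translate: b→11 (≡-21 mod 32), so (16,-21,15)→(16,11,10)
flip: (16,11,10)→(10,-11,16)
translate: b→9 (≡-11 mod 20), so (10,-11,16)→(10,9,15)
reduced (well bottom): (10,9,15) with a≤c, −a<b≤a
well minimum = a = 10

10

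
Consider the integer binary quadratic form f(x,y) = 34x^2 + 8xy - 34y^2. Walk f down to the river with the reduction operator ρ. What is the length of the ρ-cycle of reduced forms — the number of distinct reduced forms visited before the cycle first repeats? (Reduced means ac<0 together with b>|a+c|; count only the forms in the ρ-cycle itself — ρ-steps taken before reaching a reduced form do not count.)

D = 4688, ⌊√D⌋ = 68
river: ρ → (-34,60,8)
river: ρ → (8,68,-2)
river: ρ → (-2,68,8)
river: ρ → (8,60,-34)
river: ρ → (-34,8,34)
river: ρ → (34,60,-8)
river: ρ → (-8,68,2)
river: ρ → (2,68,-8)
river: ρ → (-8,60,34)
river: ρ → (34,8,-34)
ρ-cycle length = 10 (tail of 0 descent steps not counted)

10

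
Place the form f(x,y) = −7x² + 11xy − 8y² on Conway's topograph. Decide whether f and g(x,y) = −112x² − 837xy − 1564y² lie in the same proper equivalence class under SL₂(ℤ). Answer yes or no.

D₁ = -103, D₂ = -103
f is negative-definite; reduce −f:
−f: translate: b→3 (≡-11 mod 14), so (7,-11,8)→(7,3,4)
−f: flip: (7,3,4)→(4,-3,7)
−f: reduced (well bottom): (4,-3,7) with a≤c, −a<b≤a
flip sign back: reduced form of f is (-4,3,-7)
g is negative-definite; reduce −g:
−g: translate: b→-59 (≡837 mod 224), so (112,837,1564)→(112,-59,8)
−g: flip: (112,-59,8)→(8,59,112)
−g: translate: b→-5 (≡59 mod 16), so (8,59,112)→(8,-5,4)
−g: flip: (8,-5,4)→(4,5,8)
−g: translate: b→-3 (≡5 mod 8), so (4,5,8)→(4,-3,7)
−g: reduced (well bottom): (4,-3,7) with a≤c, −a<b≤a
flip sign back: reduced form of g is (-4,3,-7)
reduced forms (-4, 3, -7) vs (-4, 3, -7) ⇒ equivalent

yes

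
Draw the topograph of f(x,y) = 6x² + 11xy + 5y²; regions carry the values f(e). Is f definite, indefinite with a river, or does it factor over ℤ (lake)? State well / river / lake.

D = b²−4ac = 11² − 4·6·5 = 1
D = 1² is a perfect square ⇒ form factors over ℤ ⇒ lakes

lake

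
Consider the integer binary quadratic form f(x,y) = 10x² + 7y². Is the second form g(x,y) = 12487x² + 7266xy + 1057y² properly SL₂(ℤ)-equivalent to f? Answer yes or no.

D₁ = -280, D₂ = -280
f: flip: (10,0,7)→(7,0,10)
f: reduced (well bottom): (7,0,10) with a≤c, −a<b≤a
g: flip: (12487,7266,1057)→(1057,-7266,12487)
g: translate: b→-924 (≡-7266 mod 2114), so (1057,-7266,12487)→(1057,-924,202)
g: flip: (1057,-924,202)→(202,924,1057)
g: translate: b→116 (≡924 mod 404), so (202,924,1057)→(202,116,17)
g: flip: (202,116,17)→(17,-116,202)
g: translate: b→-14 (≡-116 mod 34), so (17,-116,202)→(17,-14,7)
g: flip: (17,-14,7)→(7,14,17)
g: translate: b→0 (≡14 mod 14), so (7,14,17)→(7,0,10)
g: reduced (well bottom): (7,0,10) with a≤c, −a<b≤a
reduced forms (7, 0, 10) vs (7, 0, 10) ⇒ equivalent

yes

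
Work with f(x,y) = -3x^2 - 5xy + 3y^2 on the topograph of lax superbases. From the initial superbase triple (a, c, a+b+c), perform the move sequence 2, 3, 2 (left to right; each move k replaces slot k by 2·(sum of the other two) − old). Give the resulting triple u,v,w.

start (-3,3,-5) = (f(1,0),f(0,1),f(1,1))
replace slot 2: 2·((-3)+(-5)) − 3 = -19 → (-3,-19,-5)
replace slot 3: 2·((-3)+(-19)) − (-5) = -39 → (-3,-19,-39)
replace slot 2: 2·((-3)+(-39)) − (-19) = -65 → (-3,-65,-39)

-3,-65,-39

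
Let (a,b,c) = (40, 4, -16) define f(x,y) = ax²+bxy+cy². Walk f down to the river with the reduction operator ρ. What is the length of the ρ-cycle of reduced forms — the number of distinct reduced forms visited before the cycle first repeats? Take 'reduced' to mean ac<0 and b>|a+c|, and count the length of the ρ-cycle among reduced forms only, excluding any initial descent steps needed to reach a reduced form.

D = 2576, ⌊√D⌋ = 50
descent: ρ → (-16,28,28)  [lands on river]
river: ρ → (28,28,-16)
river: ρ → (-16,36,20)
river: ρ → (20,44,-8)
river: ρ → (-8,36,40)
river: ρ → (40,44,-4)
river: ρ → (-4,44,40)
river: ρ → (40,36,-8)
river: ρ → (-8,44,20)
river: ρ → (20,36,-16)
ρ-cycle length = 10 (tail of 1 descent step not counted)

10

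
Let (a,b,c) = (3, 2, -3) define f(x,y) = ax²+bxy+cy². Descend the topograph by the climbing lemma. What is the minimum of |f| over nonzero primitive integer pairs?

river: ρ → (-3,4,2)
river: ρ → (2,4,-3)
river: ρ → (-3,2,3)
river: ρ → (3,4,-2)
river: ρ → (-2,4,3)
river: ρ → (3,2,-3)
closes: descent 0, river 6
min |a| on river = 2

2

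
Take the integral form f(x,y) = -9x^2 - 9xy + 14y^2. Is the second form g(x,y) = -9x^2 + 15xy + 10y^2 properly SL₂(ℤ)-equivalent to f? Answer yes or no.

D₁ = 585, D₂ = 585
river cycle of f (length 12): (14, 9, -9), (-9, 9, 14), (14, 19, -4), (-4, 21, 9), (9, 15, -10), (-10, 5, 14), (14, 23, -1), (-1, 23, 14), (14, 5, -10), (-10, 15, 9), … (2 more)
river cycle of g (length 12): (10, 5, -14), (-14, 23, 1), (1, 23, -14), (-14, 5, 10), (10, 15, -9), (-9, 21, 4), (4, 19, -14), (-14, 9, 9), (9, 9, -14), (-14, 19, 4), … (2 more)
cycles differ ⇒ inequivalent

no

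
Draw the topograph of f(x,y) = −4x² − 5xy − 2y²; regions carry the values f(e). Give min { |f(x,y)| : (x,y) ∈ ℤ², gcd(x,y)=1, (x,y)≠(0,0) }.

translate: b→-3 (≡5 mod 8), so (4,5,2)→(4,-3,1)
flip: (4,-3,1)→(1,3,4)
translate: b→1 (≡3 mod 2), so (1,3,4)→(1,1,2)
reduced (well bottom): (1,1,2) with a≤c, −a<b≤a
well minimum |f| = |-1| = 1 (negative-definite)

1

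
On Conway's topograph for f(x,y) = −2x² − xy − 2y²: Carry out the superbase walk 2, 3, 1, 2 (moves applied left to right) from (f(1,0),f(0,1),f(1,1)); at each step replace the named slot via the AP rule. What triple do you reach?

start (-2,-2,-5) = (f(1,0),f(0,1),f(1,1))
replace slot 2: 2·((-2)+(-5)) − (-2) = -12 → (-2,-12,-5)
replace slot 3: 2·((-2)+(-12)) − (-5) = -23 → (-2,-12,-23)
replace slot 1: 2·((-12)+(-23)) − (-2) = -68 → (-68,-12,-23)
replace slot 2: 2·((-68)+(-23)) − (-12) = -170 → (-68,-170,-23)

-68,-170,-23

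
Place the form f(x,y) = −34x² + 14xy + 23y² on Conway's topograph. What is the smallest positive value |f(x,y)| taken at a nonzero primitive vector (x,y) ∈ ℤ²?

river: ρ → (23,32,-25)
river: ρ → (-25,18,30)
river: ρ → (30,42,-13)
river: ρ → (-13,36,39)
river: ρ → (39,42,-10)
river: ρ → (-10,38,47)
river: ρ → (47,56,-1)
river: ρ → (-1,56,47)
river: ρ → (47,38,-10)
river: ρ → (-10,42,39)
river: ρ → (39,36,-13)
river: ρ → (-13,42,30)
river: ρ → (30,18,-25)
river: ρ → (-25,32,23)
river: ρ → (23,14,-34)
river: ρ → (-34,54,3)
river: ρ → (3,54,-34)
river: ρ → (-34,14,23)
closes: descent 0, river 18
min |a| on river = 1

1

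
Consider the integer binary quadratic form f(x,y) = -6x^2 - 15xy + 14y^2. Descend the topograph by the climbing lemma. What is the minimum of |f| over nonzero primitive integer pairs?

descent: ρ → (14,15,-6)  [lands on river]
river: ρ → (-6,21,5)
river: ρ → (5,19,-10)
river: ρ → (-10,21,3)
river: ρ → (3,21,-10)
river: ρ → (-10,19,5)
river: ρ → (5,21,-6)
river: ρ → (-6,15,14)
river: ρ → (14,13,-7)
river: ρ → (-7,15,12)
river: ρ → (12,9,-10)
river: ρ → (-10,11,11)
river: ρ → (11,11,-10)
river: ρ → (-10,9,12)
river: ρ → (12,15,-7)
river: ρ → (-7,13,14)
closes: descent 1, river 16
min |a| on river = 3

3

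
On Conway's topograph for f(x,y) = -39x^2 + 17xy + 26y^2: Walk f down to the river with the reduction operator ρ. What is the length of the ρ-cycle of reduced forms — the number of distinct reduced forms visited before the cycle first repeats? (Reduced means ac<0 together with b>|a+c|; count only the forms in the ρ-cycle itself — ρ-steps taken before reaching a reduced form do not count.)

D = 4345, ⌊√D⌋ = 65
river: ρ → (26,35,-30)
river: ρ → (-30,25,31)
river: ρ → (31,37,-24)
river: ρ → (-24,59,9)
river: ρ → (9,49,-54)
river: ρ → (-54,59,4)
river: ρ → (4,61,-39)
river: ρ → (-39,17,26)
ρ-cycle length = 8 (tail of 0 descent steps not counted)

8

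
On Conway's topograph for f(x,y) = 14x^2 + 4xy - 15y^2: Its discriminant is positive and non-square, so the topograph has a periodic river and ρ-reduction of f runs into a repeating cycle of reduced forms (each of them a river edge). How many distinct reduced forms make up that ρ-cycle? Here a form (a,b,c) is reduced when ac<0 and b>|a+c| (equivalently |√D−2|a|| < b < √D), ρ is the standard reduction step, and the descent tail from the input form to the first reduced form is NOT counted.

D = 856, ⌊√D⌋ = 29
river: ρ → (-15,26,3)
river: ρ → (3,28,-6)
river: ρ → (-6,20,19)
river: ρ → (19,18,-7)
river: ρ → (-7,24,10)
river: ρ → (10,16,-15)
river: ρ → (-15,14,11)
river: ρ → (11,8,-18)
river: ρ → (-18,28,1)
river: ρ → (1,28,-18)
river: ρ → (-18,8,11)
river: ρ → (11,14,-15)
river: ρ → (-15,16,10)
river: ρ → (10,24,-7)
river: ρ → (-7,18,19)
river: ρ → (19,20,-6)
river: ρ → (-6,28,3)
river: ρ → (3,26,-15)
river: ρ → (-15,4,14)
river: ρ → (14,24,-5)
river: ρ → (-5,26,9)
river: ρ → (9,28,-2)
river: ρ → (-2,28,9)
river: ρ → (9,26,-5)
river: ρ → (-5,24,14)
river: ρ → (14,4,-15)
ρ-cycle length = 26 (tail of 0 descent steps not counted)

26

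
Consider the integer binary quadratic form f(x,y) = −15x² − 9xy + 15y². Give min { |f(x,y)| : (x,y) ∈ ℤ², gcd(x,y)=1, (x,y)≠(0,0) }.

descent: ρ → (15,9,-15)  [lands on river]
river: ρ → (-15,21,9)
river: ρ → (9,15,-21)
river: ρ → (-21,27,3)
river: ρ → (3,27,-21)
river: ρ → (-21,15,9)
river: ρ → (9,21,-15)
river: ρ → (-15,9,15)
river: ρ → (15,21,-9)
river: ρ → (-9,15,21)
river: ρ → (21,27,-3)
river: ρ → (-3,27,21)
river: ρ → (21,15,-9)
river: ρ → (-9,21,15)
closes: descent 1, river 14
min |a| on river = 3

3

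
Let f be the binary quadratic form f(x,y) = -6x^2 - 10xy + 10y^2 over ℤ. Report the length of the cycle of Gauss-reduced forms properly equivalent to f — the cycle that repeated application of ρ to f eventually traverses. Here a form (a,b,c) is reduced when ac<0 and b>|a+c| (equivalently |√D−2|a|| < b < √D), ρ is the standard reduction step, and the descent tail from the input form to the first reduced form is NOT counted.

D = 340, ⌊√D⌋ = 18
descent: ρ → (10,10,-6)  [lands on river]
river: ρ → (-6,14,6)
river: ρ → (6,10,-10)
river: ρ → (-10,10,6)
river: ρ → (6,14,-6)
river: ρ → (-6,10,10)
ρ-cycle length = 6 (tail of 1 descent step not counted)

6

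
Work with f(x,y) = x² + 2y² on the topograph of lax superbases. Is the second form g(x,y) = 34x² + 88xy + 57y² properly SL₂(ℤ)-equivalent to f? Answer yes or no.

D₁ = -8, D₂ = -8
f: reduced (well bottom): (1,0,2) with a≤c, −a<b≤a
g: translate: b→20 (≡88 mod 68), so (34,88,57)→(34,20,3)
g: flip: (34,20,3)→(3,-20,34)
g: translate: b→-2 (≡-20 mod 6), so (3,-20,34)→(3,-2,1)
g: flip: (3,-2,1)→(1,2,3)
g: translate: b→0 (≡2 mod 2), so (1,2,3)→(1,0,2)
g: reduced (well bottom): (1,0,2) with a≤c, −a<b≤a
reduced forms (1, 0, 2) vs (1, 0, 2) ⇒ equivalent

yes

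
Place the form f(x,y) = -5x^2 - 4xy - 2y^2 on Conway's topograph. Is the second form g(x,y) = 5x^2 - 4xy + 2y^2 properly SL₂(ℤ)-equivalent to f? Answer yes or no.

D₁ = -24, D₂ = -24
f is negative-definite; reduce −f:
−f: flip: (5,4,2)→(2,-4,5)
−f: translate: b→0 (≡-4 mod 4), so (2,-4,5)→(2,0,3)
−f: reduced (well bottom): (2,0,3) with a≤c, −a<b≤a
flip sign back: reduced form of f is (-2,0,-3)
g: flip: (5,-4,2)→(2,4,5)
g: translate: b→0 (≡4 mod 4), so (2,4,5)→(2,0,3)
g: reduced (well bottom): (2,0,3) with a≤c, −a<b≤a
reduced forms (-2, 0, -3) vs (2, 0, 3) ⇒ inequivalent

no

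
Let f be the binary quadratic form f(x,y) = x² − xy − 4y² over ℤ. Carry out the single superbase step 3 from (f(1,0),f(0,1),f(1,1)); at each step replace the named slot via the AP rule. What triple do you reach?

start (1,-4,-4) = (f(1,0),f(0,1),f(1,1))
replace slot 3: 2·(1+(-4)) − (-4) = -2 → (1,-4,-2)

1,-4,-2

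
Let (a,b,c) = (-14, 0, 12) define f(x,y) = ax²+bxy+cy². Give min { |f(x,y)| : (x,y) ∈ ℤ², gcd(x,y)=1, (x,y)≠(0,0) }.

descent: ρ → (12,24,-2)  [lands on river]
river: ρ → (-2,24,12)
closes: descent 1, river 2
min |a| on river = 2

2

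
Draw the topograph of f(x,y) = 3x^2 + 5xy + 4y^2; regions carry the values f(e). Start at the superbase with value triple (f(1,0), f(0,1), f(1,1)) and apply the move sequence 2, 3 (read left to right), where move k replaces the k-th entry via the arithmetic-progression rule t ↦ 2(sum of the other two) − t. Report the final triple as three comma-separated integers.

start (3,4,12) = (f(1,0),f(0,1),f(1,1))
replace slot 2: 2·(3+12) − 4 = 26 → (3,26,12)
replace slot 3: 2·(3+26) − 12 = 46 → (3,26,46)

3,26,46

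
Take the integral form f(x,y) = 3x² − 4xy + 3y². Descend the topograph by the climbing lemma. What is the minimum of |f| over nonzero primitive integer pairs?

translate: b→2 (≡-4 mod 6), so (3,-4,3)→(3,2,2)
flip: (3,2,2)→(2,-2,3)
translate: b→2 (≡-2 mod 4), so (2,-2,3)→(2,2,3)
reduced (well bottom): (2,2,3) with a≤c, −a<b≤a
well minimum = a = 2

2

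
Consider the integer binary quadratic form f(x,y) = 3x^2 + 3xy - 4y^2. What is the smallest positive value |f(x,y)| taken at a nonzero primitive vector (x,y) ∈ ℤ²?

river: ρ → (-4,5,2)
river: ρ → (2,7,-1)
river: ρ → (-1,7,2)
river: ρ → (2,5,-4)
river: ρ → (-4,3,3)
river: ρ → (3,3,-4)
closes: descent 0, river 6
min |a| on river = 1

1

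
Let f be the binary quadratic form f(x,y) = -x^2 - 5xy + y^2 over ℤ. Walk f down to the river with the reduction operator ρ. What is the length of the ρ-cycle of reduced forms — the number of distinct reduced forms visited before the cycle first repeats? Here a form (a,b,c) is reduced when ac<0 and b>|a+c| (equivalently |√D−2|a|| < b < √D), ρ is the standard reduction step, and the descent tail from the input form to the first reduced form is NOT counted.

D = 29, ⌊√D⌋ = 5
descent: ρ → (1,5,-1)  [lands on river]
river: ρ → (-1,5,1)
ρ-cycle length = 2 (tail of 1 descent step not counted)

2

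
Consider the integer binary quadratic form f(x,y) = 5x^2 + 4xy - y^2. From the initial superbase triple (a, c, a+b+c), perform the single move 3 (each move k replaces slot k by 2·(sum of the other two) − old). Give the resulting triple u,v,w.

start (5,-1,8) = (f(1,0),f(0,1),f(1,1))
replace slot 3: 2·(5+(-1)) − 8 = 0 → (5,-1,0)

5,-1,0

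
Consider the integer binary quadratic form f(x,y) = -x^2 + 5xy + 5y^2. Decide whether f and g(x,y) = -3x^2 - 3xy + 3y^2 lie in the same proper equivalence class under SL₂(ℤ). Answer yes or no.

D₁ = 45, D₂ = 45
river cycle of f (length 2): (5, 5, -1), (-1, 5, 5)
river cycle of g (length 2): (3, 3, -3), (-3, 3, 3)
cycles differ ⇒ inequivalent

no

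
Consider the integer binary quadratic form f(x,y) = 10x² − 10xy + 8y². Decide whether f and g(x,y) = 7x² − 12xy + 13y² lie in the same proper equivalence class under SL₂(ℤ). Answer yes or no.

D₁ = -220, D₂ = -220
f: translate: b→10 (≡-10 mod 20), so (10,-10,8)→(10,10,8)
f: flip: (10,10,8)→(8,-10,10)
f: translate: b→6 (≡-10 mod 16), so (8,-10,10)→(8,6,8)
f: reduced (well bottom): (8,6,8) with a≤c, −a<b≤a
g: translate: b→2 (≡-12 mod 14), so (7,-12,13)→(7,2,8)
g: reduced (well bottom): (7,2,8) with a≤c, −a<b≤a
reduced forms (8, 6, 8) vs (7, 2, 8) ⇒ inequivalent

no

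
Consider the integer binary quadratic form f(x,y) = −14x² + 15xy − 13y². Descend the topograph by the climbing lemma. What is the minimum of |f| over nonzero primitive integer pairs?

translate: b→13 (≡-15 mod 28), so (14,-15,13)→(14,13,12)
flip: (14,13,12)→(12,-13,14)
translate: b→11 (≡-13 mod 24), so (12,-13,14)→(12,11,13)
reduced (well bottom): (12,11,13) with a≤c, −a<b≤a
well minimum |f| = |-12| = 12 (negative-definite)

12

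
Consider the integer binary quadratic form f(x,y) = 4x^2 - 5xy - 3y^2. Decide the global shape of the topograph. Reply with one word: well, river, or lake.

D = b²−4ac = (-5)² − 4·4·(-3) = 73
D > 0 non-square ⇒ indefinite ⇒ periodic river

river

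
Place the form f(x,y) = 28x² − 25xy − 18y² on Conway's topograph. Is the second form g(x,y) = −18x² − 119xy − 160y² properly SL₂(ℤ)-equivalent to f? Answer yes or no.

D₁ = 2641, D₂ = 2641
river cycle of f (length 82): (-18, 25, 28), (28, 31, -15), (-15, 29, 30), (30, 31, -14), (-14, 25, 36), (36, 47, -3), (-3, 49, 20), (20, 31, -21), (-21, 11, 30), (30, 49, -2), … (72 more)
river cycle of g (length 82): (-18, 25, 28), (28, 31, -15), (-15, 29, 30), (30, 31, -14), (-14, 25, 36), (36, 47, -3), (-3, 49, 20), (20, 31, -21), (-21, 11, 30), (30, 49, -2), … (72 more)
cycles coincide ⇒ equivalent

yes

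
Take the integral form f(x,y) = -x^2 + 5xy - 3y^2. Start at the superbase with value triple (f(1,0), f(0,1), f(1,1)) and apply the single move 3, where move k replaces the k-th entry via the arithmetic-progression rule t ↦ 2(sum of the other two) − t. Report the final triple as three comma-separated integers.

start (-1,-3,1) = (f(1,0),f(0,1),f(1,1))
replace slot 3: 2·((-1)+(-3)) − 1 = -9 → (-1,-3,-9)

-1,-3,-9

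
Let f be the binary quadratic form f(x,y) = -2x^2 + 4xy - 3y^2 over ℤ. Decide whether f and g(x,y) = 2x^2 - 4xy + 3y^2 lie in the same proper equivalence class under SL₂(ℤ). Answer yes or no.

D₁ = -8, D₂ = -8
f is negative-definite; reduce −f:
−f: translate: b→0 (≡-4 mod 4), so (2,-4,3)→(2,0,1)
−f: flip: (2,0,1)→(1,0,2)
−f: reduced (well bottom): (1,0,2) with a≤c, −a<b≤a
flip sign back: reduced form of f is (-1,0,-2)
g: translate: b→0 (≡-4 mod 4), so (2,-4,3)→(2,0,1)
g: flip: (2,0,1)→(1,0,2)
g: reduced (well bottom): (1,0,2) with a≤c, −a<b≤a
reduced forms (-1, 0, -2) vs (1, 0, 2) ⇒ inequivalent

no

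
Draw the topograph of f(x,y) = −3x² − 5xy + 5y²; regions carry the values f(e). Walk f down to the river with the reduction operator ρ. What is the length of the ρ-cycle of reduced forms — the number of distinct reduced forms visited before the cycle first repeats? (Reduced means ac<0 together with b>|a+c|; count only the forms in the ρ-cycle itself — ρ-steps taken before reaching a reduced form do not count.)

D = 85, ⌊√D⌋ = 9
descent: ρ → (5,5,-3)  [lands on river]
river: ρ → (-3,7,3)
river: ρ → (3,5,-5)
river: ρ → (-5,5,3)
river: ρ → (3,7,-3)
river: ρ → (-3,5,5)
ρ-cycle length = 6 (tail of 1 descent step not counted)

6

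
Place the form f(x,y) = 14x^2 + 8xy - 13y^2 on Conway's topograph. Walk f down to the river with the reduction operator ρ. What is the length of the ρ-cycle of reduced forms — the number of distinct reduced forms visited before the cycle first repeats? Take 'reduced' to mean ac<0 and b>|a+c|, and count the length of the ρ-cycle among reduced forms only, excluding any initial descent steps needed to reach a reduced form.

D = 792, ⌊√D⌋ = 28
river: ρ → (-13,18,9)
river: ρ → (9,18,-13)
river: ρ → (-13,8,14)
river: ρ → (14,20,-7)
river: ρ → (-7,22,11)
river: ρ → (11,22,-7)
river: ρ → (-7,20,14)
river: ρ → (14,8,-13)
ρ-cycle length = 8 (tail of 0 descent steps not counted)

8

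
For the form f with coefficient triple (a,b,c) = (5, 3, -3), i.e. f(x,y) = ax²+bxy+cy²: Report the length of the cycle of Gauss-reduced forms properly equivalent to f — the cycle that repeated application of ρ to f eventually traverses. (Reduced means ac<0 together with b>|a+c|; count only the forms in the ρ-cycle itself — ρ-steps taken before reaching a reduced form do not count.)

D = 69, ⌊√D⌋ = 8
river: ρ → (-3,3,5)
river: ρ → (5,7,-1)
river: ρ → (-1,7,5)
river: ρ → (5,3,-3)
ρ-cycle length = 4 (tail of 0 descent steps not counted)

4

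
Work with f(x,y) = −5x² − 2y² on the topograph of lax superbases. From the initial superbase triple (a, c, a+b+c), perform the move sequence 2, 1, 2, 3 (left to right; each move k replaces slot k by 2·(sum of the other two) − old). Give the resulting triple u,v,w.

start (-5,-2,-7) = (f(1,0),f(0,1),f(1,1))
replace slot 2: 2·((-5)+(-7)) − (-2) = -22 → (-5,-22,-7)
replace slot 1: 2·((-22)+(-7)) − (-5) = -53 → (-53,-22,-7)
replace slot 2: 2·((-53)+(-7)) − (-22) = -98 → (-53,-98,-7)
replace slot 3: 2·((-53)+(-98)) − (-7) = -295 → (-53,-98,-295)

-53,-98,-295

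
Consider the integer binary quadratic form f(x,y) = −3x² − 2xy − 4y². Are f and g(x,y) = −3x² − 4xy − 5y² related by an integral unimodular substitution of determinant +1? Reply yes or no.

D₁ = -44, D₂ = -44
f is negative-definite; reduce −f:
−f: reduced (well bottom): (3,2,4) with a≤c, −a<b≤a
flip sign back: reduced form of f is (-3,-2,-4)
g is negative-definite; reduce −g:
−g: translate: b→-2 (≡4 mod 6), so (3,4,5)→(3,-2,4)
−g: reduced (well bottom): (3,-2,4) with a≤c, −a<b≤a
flip sign back: reduced form of g is (-3,2,-4)
reduced forms (-3, -2, -4) vs (-3, 2, -4) ⇒ inequivalent

no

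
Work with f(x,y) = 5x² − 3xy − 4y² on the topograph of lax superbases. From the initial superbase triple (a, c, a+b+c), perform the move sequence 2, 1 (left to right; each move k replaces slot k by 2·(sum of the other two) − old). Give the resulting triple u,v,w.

start (5,-4,-2) = (f(1,0),f(0,1),f(1,1))
replace slot 2: 2·(5+(-2)) − (-4) = 10 → (5,10,-2)
replace slot 1: 2·(10+(-2)) − 5 = 11 → (11,10,-2)

11,10,-2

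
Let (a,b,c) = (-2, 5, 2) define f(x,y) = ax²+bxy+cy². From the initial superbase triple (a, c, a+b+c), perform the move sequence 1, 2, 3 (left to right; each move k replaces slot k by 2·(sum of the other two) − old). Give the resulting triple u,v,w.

start (-2,2,5) = (f(1,0),f(0,1),f(1,1))
replace slot 1: 2·(2+5) − (-2) = 16 → (16,2,5)
replace slot 2: 2·(16+5) − 2 = 40 → (16,40,5)
replace slot 3: 2·(16+40) − 5 = 107 → (16,40,107)

16,40,107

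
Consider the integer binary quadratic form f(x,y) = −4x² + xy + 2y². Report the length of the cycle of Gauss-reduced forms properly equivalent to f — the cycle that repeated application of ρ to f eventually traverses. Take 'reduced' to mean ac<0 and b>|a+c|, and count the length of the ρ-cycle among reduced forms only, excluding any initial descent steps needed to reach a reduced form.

D = 33, ⌊√D⌋ = 5
descent: ρ → (2,3,-3)  [lands on river]
river: ρ → (-3,3,2)
river: ρ → (2,5,-1)
river: ρ → (-1,5,2)
ρ-cycle length = 4 (tail of 1 descent step not counted)

4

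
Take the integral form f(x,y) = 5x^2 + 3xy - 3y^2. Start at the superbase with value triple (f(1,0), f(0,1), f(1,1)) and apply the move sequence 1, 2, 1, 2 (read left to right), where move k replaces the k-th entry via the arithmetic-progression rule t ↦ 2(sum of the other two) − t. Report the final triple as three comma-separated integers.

start (5,-3,5) = (f(1,0),f(0,1),f(1,1))
replace slot 1: 2·((-3)+5) − 5 = -1 → (-1,-3,5)
replace slot 2: 2·((-1)+5) − (-3) = 11 → (-1,11,5)
replace slot 1: 2·(11+5) − (-1) = 33 → (33,11,5)
replace slot 2: 2·(33+5) − 11 = 65 → (33,65,5)

33,65,5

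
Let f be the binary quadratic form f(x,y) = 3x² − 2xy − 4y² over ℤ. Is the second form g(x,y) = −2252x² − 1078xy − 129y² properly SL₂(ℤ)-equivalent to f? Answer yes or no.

D₁ = 52, D₂ = 52
river cycle of f (length 10): (-4, 2, 3), (3, 4, -3), (-3, 2, 4), (4, 6, -1), (-1, 6, 4), (4, 2, -3), (-3, 4, 3), (3, 2, -4), (-4, 6, 1), (1, 6, -4)
river cycle of g (length 10): (-4, 2, 3), (3, 4, -3), (-3, 2, 4), (4, 6, -1), (-1, 6, 4), (4, 2, -3), (-3, 4, 3), (3, 2, -4), (-4, 6, 1), (1, 6, -4)
cycles coincide ⇒ equivalent

yes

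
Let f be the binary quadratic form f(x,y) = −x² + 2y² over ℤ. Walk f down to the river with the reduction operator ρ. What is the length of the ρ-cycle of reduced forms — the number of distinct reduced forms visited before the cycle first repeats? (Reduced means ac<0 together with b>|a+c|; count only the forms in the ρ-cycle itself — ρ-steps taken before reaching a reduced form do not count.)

D = 8, ⌊√D⌋ = 2
descent: ρ → (2,0,-1)
descent: ρ → (-1,2,1)  [lands on river]
river: ρ → (1,2,-1)
ρ-cycle length = 2 (tail of 2 descent steps not counted)

2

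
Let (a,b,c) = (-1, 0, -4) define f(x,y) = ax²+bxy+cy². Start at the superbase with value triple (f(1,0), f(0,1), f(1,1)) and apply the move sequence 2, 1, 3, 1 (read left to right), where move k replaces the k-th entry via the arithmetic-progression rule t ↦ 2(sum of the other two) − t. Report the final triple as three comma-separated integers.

start (-1,-4,-5) = (f(1,0),f(0,1),f(1,1))
replace slot 2: 2·((-1)+(-5)) − (-4) = -8 → (-1,-8,-5)
replace slot 1: 2·((-8)+(-5)) − (-1) = -25 → (-25,-8,-5)
replace slot 3: 2·((-25)+(-8)) − (-5) = -61 → (-25,-8,-61)
replace slot 1: 2·((-8)+(-61)) − (-25) = -113 → (-113,-8,-61)

-113,-8,-61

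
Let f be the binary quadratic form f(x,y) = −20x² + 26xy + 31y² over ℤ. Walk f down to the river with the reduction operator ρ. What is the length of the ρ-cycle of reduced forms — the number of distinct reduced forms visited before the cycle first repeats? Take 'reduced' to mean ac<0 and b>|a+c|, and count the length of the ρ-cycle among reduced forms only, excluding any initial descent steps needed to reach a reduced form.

D = 3156, ⌊√D⌋ = 56
river: ρ → (31,36,-15)
river: ρ → (-15,54,4)
river: ρ → (4,50,-41)
river: ρ → (-41,32,13)
river: ρ → (13,46,-20)
river: ρ → (-20,34,25)
river: ρ → (25,16,-29)
river: ρ → (-29,42,12)
river: ρ → (12,54,-5)
river: ρ → (-5,56,1)
river: ρ → (1,56,-5)
river: ρ → (-5,54,12)
river: ρ → (12,42,-29)
river: ρ → (-29,16,25)
river: ρ → (25,34,-20)
river: ρ → (-20,46,13)
river: ρ → (13,32,-41)
river: ρ → (-41,50,4)
river: ρ → (4,54,-15)
river: ρ → (-15,36,31)
river: ρ → (31,26,-20)
river: ρ → (-20,54,3)
river: ρ → (3,54,-20)
river: ρ → (-20,26,31)
ρ-cycle length = 24 (tail of 0 descent steps not counted)

24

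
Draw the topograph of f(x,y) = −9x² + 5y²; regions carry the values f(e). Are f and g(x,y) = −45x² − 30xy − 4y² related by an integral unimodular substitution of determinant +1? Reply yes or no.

D₁ = 180, D₂ = 180
river cycle of f (length 6): (5, 10, -4), (-4, 6, 9), (9, 12, -1), (-1, 12, 9), (9, 6, -4), (-4, 10, 5)
river cycle of g (length 6): (-4, 6, 9), (9, 12, -1), (-1, 12, 9), (9, 6, -4), (-4, 10, 5), (5, 10, -4)
cycles coincide ⇒ equivalent

yes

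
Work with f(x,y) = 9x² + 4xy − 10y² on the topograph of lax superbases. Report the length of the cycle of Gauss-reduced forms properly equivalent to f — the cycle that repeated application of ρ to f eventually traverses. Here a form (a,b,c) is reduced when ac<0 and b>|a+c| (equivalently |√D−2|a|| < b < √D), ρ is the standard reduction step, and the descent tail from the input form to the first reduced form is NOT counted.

D = 376, ⌊√D⌋ = 19
river: ρ → (-10,16,3)
river: ρ → (3,14,-15)
river: ρ → (-15,16,2)
river: ρ → (2,16,-15)
river: ρ → (-15,14,3)
river: ρ → (3,16,-10)
river: ρ → (-10,4,9)
river: ρ → (9,14,-5)
river: ρ → (-5,16,6)
river: ρ → (6,8,-13)
river: ρ → (-13,18,1)
river: ρ → (1,18,-13)
river: ρ → (-13,8,6)
river: ρ → (6,16,-5)
river: ρ → (-5,14,9)
river: ρ → (9,4,-10)
ρ-cycle length = 16 (tail of 0 descent steps not counted)

16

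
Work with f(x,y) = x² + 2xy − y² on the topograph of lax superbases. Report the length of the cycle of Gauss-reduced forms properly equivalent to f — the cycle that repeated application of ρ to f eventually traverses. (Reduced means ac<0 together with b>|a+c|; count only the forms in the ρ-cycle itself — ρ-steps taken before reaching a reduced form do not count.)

D = 8, ⌊√D⌋ = 2
river: ρ → (-1,2,1)
river: ρ → (1,2,-1)
ρ-cycle length = 2 (tail of 0 descent steps not counted)

2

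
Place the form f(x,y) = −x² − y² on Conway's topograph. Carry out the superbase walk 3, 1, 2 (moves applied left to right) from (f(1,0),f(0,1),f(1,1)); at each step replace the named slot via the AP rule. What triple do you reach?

start (-1,-1,-2) = (f(1,0),f(0,1),f(1,1))
replace slot 3: 2·((-1)+(-1)) − (-2) = -2 → (-1,-1,-2)
replace slot 1: 2·((-1)+(-2)) − (-1) = -5 → (-5,-1,-2)
replace slot 2: 2·((-5)+(-2)) − (-1) = -13 → (-5,-13,-2)

-5,-13,-2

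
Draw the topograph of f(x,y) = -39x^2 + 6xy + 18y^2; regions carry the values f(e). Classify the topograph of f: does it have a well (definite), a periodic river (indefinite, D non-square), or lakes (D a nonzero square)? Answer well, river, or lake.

D = b²−4ac = 6² − 4·(-39)·18 = 2844
D > 0 non-square ⇒ indefinite ⇒ periodic river

river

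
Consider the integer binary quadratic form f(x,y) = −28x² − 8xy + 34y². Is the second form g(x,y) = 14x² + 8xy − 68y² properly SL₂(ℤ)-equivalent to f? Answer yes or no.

D₁ = 3872, D₂ = 3872
river cycle of f (length 10): (34, 8, -28), (-28, 48, 14), (14, 36, -46), (-46, 56, 4), (4, 56, -46), (-46, 36, 14), (14, 48, -28), (-28, 8, 34), (34, 60, -2), (-2, 60, 34)
river cycle of g (length 10): (14, 36, -46), (-46, 56, 4), (4, 56, -46), (-46, 36, 14), (14, 48, -28), (-28, 8, 34), (34, 60, -2), (-2, 60, 34), (34, 8, -28), (-28, 48, 14)
cycles coincide ⇒ equivalent

yes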